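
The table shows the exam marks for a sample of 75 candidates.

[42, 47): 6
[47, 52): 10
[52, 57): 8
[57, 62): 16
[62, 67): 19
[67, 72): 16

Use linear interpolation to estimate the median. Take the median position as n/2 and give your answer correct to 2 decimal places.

61.22

Cumulative frequencies: 6, 16, 24, 40, 59, 75
n = 75; position = n/2 = 37.5.
This falls in the class [57, 62): L = 57, F = 24, f = 16, h = 5.
Median ≈ 57 + ((37.5 − 24) / 16) × 5 = 61.2188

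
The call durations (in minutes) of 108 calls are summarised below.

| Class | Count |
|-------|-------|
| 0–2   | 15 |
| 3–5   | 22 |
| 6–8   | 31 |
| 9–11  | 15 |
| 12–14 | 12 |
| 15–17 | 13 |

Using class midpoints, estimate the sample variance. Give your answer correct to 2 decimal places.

21.51

Midpoints: 1, 4, 7, 10, 13, 16
n = 108, Σfm = 834, mean = 7.7222
Σfm² = 8742
Σf(m − x̄)² = Σfm² − (Σfm)²/n = 8742 − 834²/108 = 2301.6667
Sample variance = 2301.6667 / 107 = 21.5109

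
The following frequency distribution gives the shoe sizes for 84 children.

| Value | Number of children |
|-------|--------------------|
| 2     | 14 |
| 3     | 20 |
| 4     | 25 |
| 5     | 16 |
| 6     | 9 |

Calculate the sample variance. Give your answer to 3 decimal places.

Values: 2, 3, 4, 5, 6
n = 84, Σfx = 322, mean = 3.8333
Σfx² = 1360
Σf(x − x̄)² = Σfx² − (Σfx)²/n = 1360 − 322²/84 = 125.6667
Sample variance = 125.6667 / 83 = 1.5141

1.514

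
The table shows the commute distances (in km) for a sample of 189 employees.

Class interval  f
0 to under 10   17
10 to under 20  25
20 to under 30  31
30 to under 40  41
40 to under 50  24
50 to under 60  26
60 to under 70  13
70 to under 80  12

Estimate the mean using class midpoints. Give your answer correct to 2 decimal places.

36.64

Midpoints: 5, 15, 25, 35, 45, 55, 65, 75
Σfm = 17×5 + 25×15 + 31×25 + 41×35 + 24×45 + 26×55 + 13×65 + 12×75 = 6925
n = Σf = 189
Mean = 6925 / 189 = 36.6402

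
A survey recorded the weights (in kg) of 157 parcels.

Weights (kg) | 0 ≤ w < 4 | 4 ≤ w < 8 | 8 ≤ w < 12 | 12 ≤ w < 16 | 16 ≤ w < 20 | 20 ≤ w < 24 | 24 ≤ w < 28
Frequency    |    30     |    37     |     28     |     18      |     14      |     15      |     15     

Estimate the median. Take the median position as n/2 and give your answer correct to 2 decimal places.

9.64

Cumulative frequencies: 30, 67, 95, 113, 127, 142, 157
n = 157; position = n/2 = 78.5.
This falls in the class 8 ≤ w < 12: L = 8, F = 67, f = 28, h = 4.
Median ≈ 8 + ((78.5 − 67) / 28) × 4 = 9.6429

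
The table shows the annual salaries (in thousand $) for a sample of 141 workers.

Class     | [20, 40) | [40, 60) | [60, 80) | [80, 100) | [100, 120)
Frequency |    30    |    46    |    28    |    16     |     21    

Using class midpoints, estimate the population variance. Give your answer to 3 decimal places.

708.254

Midpoints: 30, 50, 70, 90, 110
n = 141, Σfm = 8910, mean = 63.1915
Σfm² = 662900
Σf(m − x̄)² = Σfm² − (Σfm)²/n = 662900 − 8910²/141 = 99863.8298
Population variance = 99863.8298 / 141 = 708.2541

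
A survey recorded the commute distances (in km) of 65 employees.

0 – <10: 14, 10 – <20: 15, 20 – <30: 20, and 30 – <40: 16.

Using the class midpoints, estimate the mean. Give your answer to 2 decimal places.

Midpoints: 5, 15, 25, 35
Σfm = 14×5 + 15×15 + 20×25 + 16×35 = 1355
n = Σf = 65
Mean = 1355 / 65 = 20.8462

20.85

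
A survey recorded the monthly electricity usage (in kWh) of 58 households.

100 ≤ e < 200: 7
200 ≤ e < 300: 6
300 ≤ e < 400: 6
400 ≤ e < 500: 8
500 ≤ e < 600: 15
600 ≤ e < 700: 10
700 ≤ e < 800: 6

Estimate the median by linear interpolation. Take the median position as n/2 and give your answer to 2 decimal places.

513.33

Cumulative frequencies: 7, 13, 19, 27, 42, 52, 58
n = 58; position = n/2 = 29.
This falls in the class 500 ≤ e < 600: L = 500, F = 27, f = 15, h = 100.
Median ≈ 500 + ((29 − 27) / 15) × 100 = 513.3333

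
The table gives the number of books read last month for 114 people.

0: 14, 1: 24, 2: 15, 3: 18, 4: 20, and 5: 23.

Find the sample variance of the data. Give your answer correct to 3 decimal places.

Values: 0, 1, 2, 3, 4, 5
n = 114, Σfx = 303, mean = 2.6579
Σfx² = 1141
Σf(x − x̄)² = Σfx² − (Σfx)²/n = 1141 − 303²/114 = 335.6579
Sample variance = 335.6579 / 113 = 2.9704

2.970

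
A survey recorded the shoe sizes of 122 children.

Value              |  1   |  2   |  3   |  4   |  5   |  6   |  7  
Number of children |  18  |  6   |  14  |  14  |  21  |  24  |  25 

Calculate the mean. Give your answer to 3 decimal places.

Values: 1, 2, 3, 4, 5, 6, 7
Σfx = 18×1 + 6×2 + 14×3 + 14×4 + 21×5 + 24×6 + 25×7 = 552
n = Σf = 122
Mean = 552 / 122 = 4.5246

4.525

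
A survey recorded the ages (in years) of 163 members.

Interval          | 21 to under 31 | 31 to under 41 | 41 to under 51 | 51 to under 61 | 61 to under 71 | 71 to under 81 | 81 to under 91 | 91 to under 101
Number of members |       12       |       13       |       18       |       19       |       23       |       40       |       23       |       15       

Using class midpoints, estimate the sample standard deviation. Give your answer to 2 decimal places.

20.28

Midpoints: 26, 36, 46, 56, 66, 76, 86, 96
n = 163, Σfm = 10648, mean = 65.3252
Σfm² = 762208
Σf(m − x̄)² = Σfm² − (Σfm)²/n = 762208 − 10648²/163 = 66625.7669
Sample variance = 66625.7669 / 162 = 411.2702
Standard deviation = √411.2702 = 20.2798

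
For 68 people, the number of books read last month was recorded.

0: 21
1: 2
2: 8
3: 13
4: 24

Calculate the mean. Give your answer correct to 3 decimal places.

Values: 0, 1, 2, 3, 4
Σfx = 21×0 + 2×1 + 8×2 + 13×3 + 24×4 = 153
n = Σf = 68
Mean = 153 / 68 = 2.2500

2.250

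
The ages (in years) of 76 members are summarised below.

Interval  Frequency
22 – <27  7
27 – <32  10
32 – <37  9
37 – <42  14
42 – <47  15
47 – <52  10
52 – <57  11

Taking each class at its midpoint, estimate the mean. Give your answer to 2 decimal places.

40.68

Midpoints: 24.5, 29.5, 34.5, 39.5, 44.5, 49.5, 54.5
Σfm = 7×24.5 + 10×29.5 + 9×34.5 + 14×39.5 + 15×44.5 + 10×49.5 + 11×54.5 = 3092
n = Σf = 76
Mean = 3092 / 76 = 40.6842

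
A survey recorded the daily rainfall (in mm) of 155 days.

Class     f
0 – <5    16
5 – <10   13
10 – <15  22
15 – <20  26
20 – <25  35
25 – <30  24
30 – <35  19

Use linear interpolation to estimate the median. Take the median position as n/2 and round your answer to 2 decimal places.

Cumulative frequencies: 16, 29, 51, 77, 112, 136, 155
n = 155; position = n/2 = 77.5.
This falls in the class 20 – <25: L = 20, F = 77, f = 35, h = 5.
Median ≈ 20 + ((77.5 − 77) / 35) × 5 = 20.0714

20.07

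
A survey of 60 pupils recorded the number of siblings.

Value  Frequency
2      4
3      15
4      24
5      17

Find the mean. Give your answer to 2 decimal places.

Values: 2, 3, 4, 5
Σfx = 4×2 + 15×3 + 24×4 + 17×5 = 234
n = Σf = 60
Mean = 234 / 60 = 3.9000

3.90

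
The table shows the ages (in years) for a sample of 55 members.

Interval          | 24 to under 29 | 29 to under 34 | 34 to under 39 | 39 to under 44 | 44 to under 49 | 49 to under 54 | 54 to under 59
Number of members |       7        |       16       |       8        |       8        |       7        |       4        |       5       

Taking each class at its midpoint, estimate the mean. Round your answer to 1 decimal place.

Midpoints: 26.5, 31.5, 36.5, 41.5, 46.5, 51.5, 56.5
Σfm = 7×26.5 + 16×31.5 + 8×36.5 + 8×41.5 + 7×46.5 + 4×51.5 + 5×56.5 = 2127.5
n = Σf = 55
Mean = 2127.5 / 55 = 38.6818

38.7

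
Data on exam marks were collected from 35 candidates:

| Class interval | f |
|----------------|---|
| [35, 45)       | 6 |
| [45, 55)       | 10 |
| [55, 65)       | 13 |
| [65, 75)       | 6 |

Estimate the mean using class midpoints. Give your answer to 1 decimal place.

Midpoints: 40, 50, 60, 70
Σfm = 6×40 + 10×50 + 13×60 + 6×70 = 1940
n = Σf = 35
Mean = 1940 / 35 = 55.4286

55.4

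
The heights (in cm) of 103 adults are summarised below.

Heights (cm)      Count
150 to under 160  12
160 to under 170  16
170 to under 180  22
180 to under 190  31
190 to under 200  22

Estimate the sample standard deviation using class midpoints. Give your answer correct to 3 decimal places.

Midpoints: 155, 165, 175, 185, 195
n = 103, Σfm = 18375, mean = 178.3981
Σfm² = 3295175
Σf(m − x̄)² = Σfm² − (Σfm)²/n = 3295175 − 18375²/103 = 17110.6796
Sample variance = 17110.6796 / 102 = 167.7518
Standard deviation = √167.7518 = 12.9519

12.952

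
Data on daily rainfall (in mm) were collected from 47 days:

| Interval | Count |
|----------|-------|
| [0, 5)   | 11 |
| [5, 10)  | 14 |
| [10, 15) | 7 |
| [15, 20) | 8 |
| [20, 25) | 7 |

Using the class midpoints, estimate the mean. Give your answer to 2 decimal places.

11.01

Midpoints: 2.5, 7.5, 12.5, 17.5, 22.5
Σfm = 11×2.5 + 14×7.5 + 7×12.5 + 8×17.5 + 7×22.5 = 517.5
n = Σf = 47
Mean = 517.5 / 47 = 11.0106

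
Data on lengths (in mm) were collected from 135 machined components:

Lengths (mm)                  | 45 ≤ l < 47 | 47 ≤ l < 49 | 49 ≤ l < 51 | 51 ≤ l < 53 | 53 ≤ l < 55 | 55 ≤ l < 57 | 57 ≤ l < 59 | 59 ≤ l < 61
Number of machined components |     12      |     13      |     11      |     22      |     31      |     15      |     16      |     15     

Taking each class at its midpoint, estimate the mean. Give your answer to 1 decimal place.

53.4

Midpoints: 46, 48, 50, 52, 54, 56, 58, 60
Σfm = 12×46 + 13×48 + 11×50 + 22×52 + 31×54 + 15×56 + 16×58 + 15×60 = 7212
n = Σf = 135
Mean = 7212 / 135 = 53.4222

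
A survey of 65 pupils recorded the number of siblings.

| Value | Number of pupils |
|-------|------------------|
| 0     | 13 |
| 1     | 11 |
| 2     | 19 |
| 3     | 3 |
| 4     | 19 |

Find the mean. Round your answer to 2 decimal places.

Values: 0, 1, 2, 3, 4
Σfx = 13×0 + 11×1 + 19×2 + 3×3 + 19×4 = 134
n = Σf = 65
Mean = 134 / 65 = 2.0615

2.06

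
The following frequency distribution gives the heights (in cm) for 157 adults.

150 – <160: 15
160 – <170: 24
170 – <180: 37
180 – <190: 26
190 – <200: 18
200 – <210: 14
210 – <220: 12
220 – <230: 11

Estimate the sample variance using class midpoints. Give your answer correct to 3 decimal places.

Midpoints: 155, 165, 175, 185, 195, 205, 215, 225
n = 157, Σfm = 29005, mean = 184.7452
Σfm² = 5421125
Σf(m − x̄)² = Σfm² − (Σfm)²/n = 5421125 − 29005²/157 = 62589.8089
Sample variance = 62589.8089 / 156 = 401.2167

401.217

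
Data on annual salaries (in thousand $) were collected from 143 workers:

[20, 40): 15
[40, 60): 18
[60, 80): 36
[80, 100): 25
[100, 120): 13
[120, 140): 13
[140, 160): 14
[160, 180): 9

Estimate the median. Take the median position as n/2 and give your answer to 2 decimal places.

82.00

Cumulative frequencies: 15, 33, 69, 94, 107, 120, 134, 143
n = 143; position = n/2 = 71.5.
This falls in the class [80, 100): L = 80, F = 69, f = 25, h = 20.
Median ≈ 80 + ((71.5 − 69) / 25) × 20 = 82.0000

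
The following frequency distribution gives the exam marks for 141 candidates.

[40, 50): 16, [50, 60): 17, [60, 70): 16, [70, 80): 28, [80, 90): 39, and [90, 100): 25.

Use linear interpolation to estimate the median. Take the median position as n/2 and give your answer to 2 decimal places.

77.68

Cumulative frequencies: 16, 33, 49, 77, 116, 141
n = 141; position = n/2 = 70.5.
This falls in the class [70, 80): L = 70, F = 49, f = 28, h = 10.
Median ≈ 70 + ((70.5 − 49) / 28) × 10 = 77.6786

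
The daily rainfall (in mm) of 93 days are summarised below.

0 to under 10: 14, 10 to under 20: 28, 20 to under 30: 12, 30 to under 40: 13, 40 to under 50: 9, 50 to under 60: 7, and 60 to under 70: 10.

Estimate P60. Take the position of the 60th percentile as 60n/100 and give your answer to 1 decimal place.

31.4

Cumulative frequencies: 14, 42, 54, 67, 76, 83, 93
n = 93; position = 60n/100 = 55.8.
This falls in the class 30 to under 40: L = 30, F = 54, f = 13, h = 10.
60th percentile ≈ 30 + ((55.8 − 54) / 13) × 10 = 31.3846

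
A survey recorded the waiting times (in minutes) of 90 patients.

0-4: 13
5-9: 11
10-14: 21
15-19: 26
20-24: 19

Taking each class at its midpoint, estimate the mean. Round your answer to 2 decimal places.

13.50

Midpoints: 2, 7, 12, 17, 22
Σfm = 13×2 + 11×7 + 21×12 + 26×17 + 19×22 = 1215
n = Σf = 90
Mean = 1215 / 90 = 13.5000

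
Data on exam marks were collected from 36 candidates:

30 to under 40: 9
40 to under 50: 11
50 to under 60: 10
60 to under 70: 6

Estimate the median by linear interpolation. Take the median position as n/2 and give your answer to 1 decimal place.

Cumulative frequencies: 9, 20, 30, 36
n = 36; position = n/2 = 18.
This falls in the class 40 to under 50: L = 40, F = 9, f = 11, h = 10.
Median ≈ 40 + ((18 − 9) / 11) × 10 = 48.1818

48.2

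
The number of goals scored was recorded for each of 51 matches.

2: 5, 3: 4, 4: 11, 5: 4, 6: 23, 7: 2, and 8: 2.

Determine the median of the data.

6

Cumulative frequencies: 5, 9, 20, 24, 47, 49, 51
n = 51, so the median is the value in position (n+1)/2 = 26.
Position 26 falls at value 6.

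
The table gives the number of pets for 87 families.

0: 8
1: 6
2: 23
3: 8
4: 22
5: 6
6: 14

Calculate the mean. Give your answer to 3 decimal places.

Values: 0, 1, 2, 3, 4, 5, 6
Σfx = 8×0 + 6×1 + 23×2 + 8×3 + 22×4 + 6×5 + 14×6 = 278
n = Σf = 87
Mean = 278 / 87 = 3.1954

3.195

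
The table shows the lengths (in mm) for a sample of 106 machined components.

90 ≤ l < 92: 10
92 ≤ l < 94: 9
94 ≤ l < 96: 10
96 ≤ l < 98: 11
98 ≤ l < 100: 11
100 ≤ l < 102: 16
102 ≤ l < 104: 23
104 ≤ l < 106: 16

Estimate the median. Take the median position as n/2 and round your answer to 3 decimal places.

Cumulative frequencies: 10, 19, 29, 40, 51, 67, 90, 106
n = 106; position = n/2 = 53.
This falls in the class 100 ≤ l < 102: L = 100, F = 51, f = 16, h = 2.
Median ≈ 100 + ((53 − 51) / 16) × 2 = 100.2500

100.250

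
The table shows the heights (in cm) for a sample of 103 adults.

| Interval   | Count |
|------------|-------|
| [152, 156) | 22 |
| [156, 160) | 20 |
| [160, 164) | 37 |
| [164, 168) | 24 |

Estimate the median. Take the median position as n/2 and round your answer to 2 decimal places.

161.03

Cumulative frequencies: 22, 42, 79, 103
n = 103; position = n/2 = 51.5.
This falls in the class [160, 164): L = 160, F = 42, f = 37, h = 4.
Median ≈ 160 + ((51.5 − 42) / 37) × 4 = 161.0270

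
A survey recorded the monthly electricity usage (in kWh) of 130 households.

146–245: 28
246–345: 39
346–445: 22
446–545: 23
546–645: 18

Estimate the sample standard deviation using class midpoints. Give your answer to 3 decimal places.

135.266

Midpoints: 195.5, 295.5, 395.5, 495.5, 595.5
n = 130, Σfm = 47815, mean = 367.8077
Σfm² = 19947032.5
Σf(m − x̄)² = Σfm² − (Σfm)²/n = 19947032.5 − 47815²/130 = 2360307.6923
Sample variance = 2360307.6923 / 129 = 18296.9589
Standard deviation = √18296.9589 = 135.2663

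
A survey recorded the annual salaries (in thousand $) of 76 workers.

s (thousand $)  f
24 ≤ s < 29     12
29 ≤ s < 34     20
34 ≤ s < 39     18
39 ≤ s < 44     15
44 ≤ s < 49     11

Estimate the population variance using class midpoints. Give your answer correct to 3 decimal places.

41.564

Midpoints: 26.5, 31.5, 36.5, 41.5, 46.5
n = 76, Σfm = 2739, mean = 36.0395
Σfm² = 101871
Σf(m − x̄)² = Σfm² − (Σfm)²/n = 101871 − 2739²/76 = 3158.8816
Population variance = 3158.8816 / 76 = 41.5642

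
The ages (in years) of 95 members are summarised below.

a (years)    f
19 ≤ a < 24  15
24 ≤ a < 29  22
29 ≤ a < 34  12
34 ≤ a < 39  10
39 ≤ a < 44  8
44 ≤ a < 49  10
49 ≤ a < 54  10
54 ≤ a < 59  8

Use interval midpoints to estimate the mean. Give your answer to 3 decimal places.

35.921

Midpoints: 21.5, 26.5, 31.5, 36.5, 41.5, 46.5, 51.5, 56.5
Σfm = 15×21.5 + 22×26.5 + 12×31.5 + 10×36.5 + 8×41.5 + 10×46.5 + 10×51.5 + 8×56.5 = 3412.5
n = Σf = 95
Mean = 3412.5 / 95 = 35.9211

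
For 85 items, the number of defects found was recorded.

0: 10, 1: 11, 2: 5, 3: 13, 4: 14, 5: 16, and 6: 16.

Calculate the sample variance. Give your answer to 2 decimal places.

4.11

Values: 0, 1, 2, 3, 4, 5, 6
n = 85, Σfx = 292, mean = 3.4353
Σfx² = 1348
Σf(x − x̄)² = Σfx² − (Σfx)²/n = 1348 − 292²/85 = 344.8941
Sample variance = 344.8941 / 84 = 4.1059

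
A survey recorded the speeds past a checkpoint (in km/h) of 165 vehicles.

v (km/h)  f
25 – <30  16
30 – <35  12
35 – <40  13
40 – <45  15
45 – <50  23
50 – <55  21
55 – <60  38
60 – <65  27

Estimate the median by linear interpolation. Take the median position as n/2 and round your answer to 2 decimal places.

Cumulative frequencies: 16, 28, 41, 56, 79, 100, 138, 165
n = 165; position = n/2 = 82.5.
This falls in the class 50 – <55: L = 50, F = 79, f = 21, h = 5.
Median ≈ 50 + ((82.5 − 79) / 21) × 5 = 50.8333

50.83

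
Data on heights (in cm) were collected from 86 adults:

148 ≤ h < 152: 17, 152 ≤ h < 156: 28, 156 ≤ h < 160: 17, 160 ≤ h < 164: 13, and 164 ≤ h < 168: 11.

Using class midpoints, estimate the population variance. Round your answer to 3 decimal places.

Midpoints: 150, 154, 158, 162, 166
n = 86, Σfm = 13480, mean = 156.7442
Σfm² = 2115224
Σf(m − x̄)² = Σfm² − (Σfm)²/n = 2115224 − 13480²/86 = 2312.3721
Population variance = 2312.3721 / 86 = 26.8880

26.888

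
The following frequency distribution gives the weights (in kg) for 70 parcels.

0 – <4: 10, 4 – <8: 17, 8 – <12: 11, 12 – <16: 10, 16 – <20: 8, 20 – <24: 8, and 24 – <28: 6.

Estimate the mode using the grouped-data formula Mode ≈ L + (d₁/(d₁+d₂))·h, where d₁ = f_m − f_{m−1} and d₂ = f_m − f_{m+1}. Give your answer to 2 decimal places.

Modal class: 4 – <8 (highest frequency 17).
d₁ = 17 − 10 = 7, d₂ = 17 − 11 = 6
Mode ≈ 4 + (7/(7+6)) × 4 = 4 + 2.1538 = 6.1538

6.15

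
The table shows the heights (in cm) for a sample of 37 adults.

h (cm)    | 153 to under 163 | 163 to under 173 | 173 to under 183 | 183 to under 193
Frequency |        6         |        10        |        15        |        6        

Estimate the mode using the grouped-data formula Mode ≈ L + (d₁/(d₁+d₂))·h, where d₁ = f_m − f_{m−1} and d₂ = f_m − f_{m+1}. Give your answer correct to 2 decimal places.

176.57

Modal class: 173 to under 183 (highest frequency 15).
d₁ = 15 − 10 = 5, d₂ = 15 − 6 = 9
Mode ≈ 173 + (5/(5+9)) × 10 = 173 + 3.5714 = 176.5714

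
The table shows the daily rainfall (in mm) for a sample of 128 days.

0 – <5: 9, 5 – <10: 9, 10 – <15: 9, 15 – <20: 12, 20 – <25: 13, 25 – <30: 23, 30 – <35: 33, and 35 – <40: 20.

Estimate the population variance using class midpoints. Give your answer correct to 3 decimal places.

113.965

Midpoints: 2.5, 7.5, 12.5, 17.5, 22.5, 27.5, 32.5, 37.5
n = 128, Σfm = 3160, mean = 24.6875
Σfm² = 92600
Σf(m − x̄)² = Σfm² − (Σfm)²/n = 92600 − 3160²/128 = 14587.5000
Population variance = 14587.5000 / 128 = 113.9648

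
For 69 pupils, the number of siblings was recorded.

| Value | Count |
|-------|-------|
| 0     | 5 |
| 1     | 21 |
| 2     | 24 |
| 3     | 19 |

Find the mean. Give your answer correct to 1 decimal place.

1.8

Values: 0, 1, 2, 3
Σfx = 5×0 + 21×1 + 24×2 + 19×3 = 126
n = Σf = 69
Mean = 126 / 69 = 1.8261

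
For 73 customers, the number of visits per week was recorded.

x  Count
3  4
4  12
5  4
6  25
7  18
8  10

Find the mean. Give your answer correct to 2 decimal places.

5.97

Values: 3, 4, 5, 6, 7, 8
Σfx = 4×3 + 12×4 + 4×5 + 25×6 + 18×7 + 10×8 = 436
n = Σf = 73
Mean = 436 / 73 = 5.9726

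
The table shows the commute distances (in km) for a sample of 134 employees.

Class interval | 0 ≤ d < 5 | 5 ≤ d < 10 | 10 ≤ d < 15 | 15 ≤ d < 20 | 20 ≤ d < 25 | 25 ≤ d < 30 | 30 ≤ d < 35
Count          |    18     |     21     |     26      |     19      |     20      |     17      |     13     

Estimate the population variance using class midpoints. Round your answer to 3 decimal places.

87.822

Midpoints: 2.5, 7.5, 12.5, 17.5, 22.5, 27.5, 32.5
n = 134, Σfm = 2200, mean = 16.4179
Σfm² = 47887.5
Σf(m − x̄)² = Σfm² − (Σfm)²/n = 47887.5 − 2200²/134 = 11768.0970
Population variance = 11768.0970 / 134 = 87.8216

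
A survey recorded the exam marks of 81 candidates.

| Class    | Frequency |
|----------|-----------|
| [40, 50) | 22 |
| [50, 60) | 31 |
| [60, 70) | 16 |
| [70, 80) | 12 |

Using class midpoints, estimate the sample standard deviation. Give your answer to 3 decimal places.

Midpoints: 45, 55, 65, 75
n = 81, Σfm = 4635, mean = 57.2222
Σfm² = 273425
Σf(m − x̄)² = Σfm² − (Σfm)²/n = 273425 − 4635²/81 = 8200.0000
Sample variance = 8200.0000 / 80 = 102.5000
Standard deviation = √102.5000 = 10.1242

10.124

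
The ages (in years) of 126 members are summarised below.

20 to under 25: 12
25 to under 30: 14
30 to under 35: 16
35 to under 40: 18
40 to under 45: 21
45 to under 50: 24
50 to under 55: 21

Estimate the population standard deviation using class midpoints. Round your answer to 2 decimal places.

Midpoints: 22.5, 27.5, 32.5, 37.5, 42.5, 47.5, 52.5
n = 126, Σfm = 4985, mean = 39.5635
Σfm² = 208837.5
Σf(m − x̄)² = Σfm² − (Σfm)²/n = 208837.5 − 4985²/126 = 11613.4921
Population variance = 11613.4921 / 126 = 92.1706
Standard deviation = √92.1706 = 9.6006

9.60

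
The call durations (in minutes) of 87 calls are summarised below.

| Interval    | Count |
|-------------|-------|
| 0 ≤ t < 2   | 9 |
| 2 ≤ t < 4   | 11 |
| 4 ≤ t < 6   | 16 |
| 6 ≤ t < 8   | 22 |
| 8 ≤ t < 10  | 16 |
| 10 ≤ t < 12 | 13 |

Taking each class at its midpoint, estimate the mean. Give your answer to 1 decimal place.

6.5

Midpoints: 1, 3, 5, 7, 9, 11
Σfm = 9×1 + 11×3 + 16×5 + 22×7 + 16×9 + 13×11 = 563
n = Σf = 87
Mean = 563 / 87 = 6.4713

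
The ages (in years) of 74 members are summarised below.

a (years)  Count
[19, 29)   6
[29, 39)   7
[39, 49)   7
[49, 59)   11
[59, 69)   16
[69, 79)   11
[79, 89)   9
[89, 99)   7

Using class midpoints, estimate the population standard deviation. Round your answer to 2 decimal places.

Midpoints: 24, 34, 44, 54, 64, 74, 84, 94
n = 74, Σfm = 4536, mean = 61.2973
Σfm² = 308304
Σf(m − x̄)² = Σfm² − (Σfm)²/n = 308304 − 4536²/74 = 30259.4595
Population variance = 30259.4595 / 74 = 408.9116
Standard deviation = √408.9116 = 20.2216

20.22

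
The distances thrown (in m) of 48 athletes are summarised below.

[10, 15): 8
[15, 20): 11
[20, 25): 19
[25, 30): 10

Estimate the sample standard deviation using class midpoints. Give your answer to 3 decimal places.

Midpoints: 12.5, 17.5, 22.5, 27.5
n = 48, Σfm = 995, mean = 20.7292
Σfm² = 21800
Σf(m − x̄)² = Σfm² − (Σfm)²/n = 21800 − 995²/48 = 1174.4792
Sample variance = 1174.4792 / 47 = 24.9889
Standard deviation = √24.9889 = 4.9989

4.999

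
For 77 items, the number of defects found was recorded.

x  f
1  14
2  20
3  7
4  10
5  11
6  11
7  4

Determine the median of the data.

3

Cumulative frequencies: 14, 34, 41, 51, 62, 73, 77
n = 77, so the median is the value in position (n+1)/2 = 39.
Position 39 falls at value 3.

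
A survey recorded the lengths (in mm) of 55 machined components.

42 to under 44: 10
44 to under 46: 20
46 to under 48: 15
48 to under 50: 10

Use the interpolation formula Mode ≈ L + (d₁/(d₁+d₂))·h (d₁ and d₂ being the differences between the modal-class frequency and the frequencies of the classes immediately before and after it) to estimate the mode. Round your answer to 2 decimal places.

45.33

Modal class: 44 to under 46 (highest frequency 20).
d₁ = 20 − 10 = 10, d₂ = 20 − 15 = 5
Mode ≈ 44 + (10/(10+5)) × 2 = 44 + 1.3333 = 45.3333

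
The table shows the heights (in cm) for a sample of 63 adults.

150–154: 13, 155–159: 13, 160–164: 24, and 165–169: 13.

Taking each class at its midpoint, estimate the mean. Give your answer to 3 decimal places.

159.937

Midpoints: 152, 157, 162, 167
Σfm = 13×152 + 13×157 + 24×162 + 13×167 = 10076
n = Σf = 63
Mean = 10076 / 63 = 159.9365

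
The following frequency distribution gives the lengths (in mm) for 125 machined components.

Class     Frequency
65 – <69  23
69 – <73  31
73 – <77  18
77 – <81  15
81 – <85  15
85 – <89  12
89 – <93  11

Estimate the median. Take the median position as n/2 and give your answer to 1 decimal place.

Cumulative frequencies: 23, 54, 72, 87, 102, 114, 125
n = 125; position = n/2 = 62.5.
This falls in the class 73 – <77: L = 73, F = 54, f = 18, h = 4.
Median ≈ 73 + ((62.5 − 54) / 18) × 4 = 74.8889

74.9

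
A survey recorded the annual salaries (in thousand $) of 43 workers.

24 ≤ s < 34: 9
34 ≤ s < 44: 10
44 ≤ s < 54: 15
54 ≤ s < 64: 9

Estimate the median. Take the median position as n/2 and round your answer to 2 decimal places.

Cumulative frequencies: 9, 19, 34, 43
n = 43; position = n/2 = 21.5.
This falls in the class 44 ≤ s < 54: L = 44, F = 19, f = 15, h = 10.
Median ≈ 44 + ((21.5 − 19) / 15) × 10 = 45.6667

45.67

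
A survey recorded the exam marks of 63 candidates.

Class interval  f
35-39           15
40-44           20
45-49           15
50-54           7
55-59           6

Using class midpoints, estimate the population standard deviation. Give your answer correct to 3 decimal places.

6.164

Midpoints: 37, 42, 47, 52, 57
n = 63, Σfm = 2806, mean = 44.5397
Σfm² = 127372
Σf(m − x̄)² = Σfm² − (Σfm)²/n = 127372 − 2806²/63 = 2393.6508
Population variance = 2393.6508 / 63 = 37.9945
Standard deviation = √37.9945 = 6.1640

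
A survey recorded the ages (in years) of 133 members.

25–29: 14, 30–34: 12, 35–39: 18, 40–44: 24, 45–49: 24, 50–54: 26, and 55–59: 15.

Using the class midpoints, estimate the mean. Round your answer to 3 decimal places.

Midpoints: 27, 32, 37, 42, 47, 52, 57
Σfm = 14×27 + 12×32 + 18×37 + 24×42 + 24×47 + 26×52 + 15×57 = 5771
n = Σf = 133
Mean = 5771 / 133 = 43.3910

43.391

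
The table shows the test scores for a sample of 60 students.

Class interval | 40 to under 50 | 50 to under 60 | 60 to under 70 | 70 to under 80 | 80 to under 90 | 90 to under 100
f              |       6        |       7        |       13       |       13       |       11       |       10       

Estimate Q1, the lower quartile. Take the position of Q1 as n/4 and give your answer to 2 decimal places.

61.54

Cumulative frequencies: 6, 13, 26, 39, 50, 60
n = 60; position = n/4 = 15.
This falls in the class 60 to under 70: L = 60, F = 13, f = 13, h = 10.
Lower quartile ≈ 60 + ((15 − 13) / 13) × 10 = 61.5385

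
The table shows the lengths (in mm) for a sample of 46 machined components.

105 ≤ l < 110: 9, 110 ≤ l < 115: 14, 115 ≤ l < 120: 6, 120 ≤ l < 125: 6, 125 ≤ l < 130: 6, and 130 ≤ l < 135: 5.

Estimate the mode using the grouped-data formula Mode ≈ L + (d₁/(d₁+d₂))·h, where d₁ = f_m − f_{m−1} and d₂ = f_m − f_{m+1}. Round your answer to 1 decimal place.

Modal class: 110 ≤ l < 115 (highest frequency 14).
d₁ = 14 − 9 = 5, d₂ = 14 − 6 = 8
Mode ≈ 110 + (5/(5+8)) × 5 = 110 + 1.9231 = 111.9231

111.9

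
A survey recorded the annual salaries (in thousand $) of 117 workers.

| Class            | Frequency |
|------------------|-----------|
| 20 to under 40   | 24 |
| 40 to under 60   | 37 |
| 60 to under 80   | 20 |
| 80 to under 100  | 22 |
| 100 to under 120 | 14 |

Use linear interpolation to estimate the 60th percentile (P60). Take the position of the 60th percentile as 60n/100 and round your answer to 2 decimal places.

Cumulative frequencies: 24, 61, 81, 103, 117
n = 117; position = 60n/100 = 70.2.
This falls in the class 60 to under 80: L = 60, F = 61, f = 20, h = 20.
60th percentile ≈ 60 + ((70.2 − 61) / 20) × 20 = 69.2000

69.20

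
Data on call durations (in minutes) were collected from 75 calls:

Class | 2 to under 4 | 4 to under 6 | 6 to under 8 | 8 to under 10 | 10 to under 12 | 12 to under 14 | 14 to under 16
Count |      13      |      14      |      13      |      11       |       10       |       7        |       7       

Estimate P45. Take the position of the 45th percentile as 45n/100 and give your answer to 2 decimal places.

7.04

Cumulative frequencies: 13, 27, 40, 51, 61, 68, 75
n = 75; position = 45n/100 = 33.75.
This falls in the class 6 to under 8: L = 6, F = 27, f = 13, h = 2.
45th percentile ≈ 6 + ((33.75 − 27) / 13) × 2 = 7.0385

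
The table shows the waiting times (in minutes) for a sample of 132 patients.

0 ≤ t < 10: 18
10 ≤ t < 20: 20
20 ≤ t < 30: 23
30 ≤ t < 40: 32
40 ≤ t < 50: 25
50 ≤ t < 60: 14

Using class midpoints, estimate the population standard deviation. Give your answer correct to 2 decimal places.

15.45

Midpoints: 5, 15, 25, 35, 45, 55
n = 132, Σfm = 3980, mean = 30.1515
Σfm² = 151500
Σf(m − x̄)² = Σfm² − (Σfm)²/n = 151500 − 3980²/132 = 31496.9697
Population variance = 31496.9697 / 132 = 238.6134
Standard deviation = √238.6134 = 15.4471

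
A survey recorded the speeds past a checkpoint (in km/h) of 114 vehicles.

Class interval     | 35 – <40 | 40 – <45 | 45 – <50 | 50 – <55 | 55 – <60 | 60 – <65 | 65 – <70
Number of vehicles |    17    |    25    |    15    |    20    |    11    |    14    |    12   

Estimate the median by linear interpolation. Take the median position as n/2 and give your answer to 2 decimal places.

Cumulative frequencies: 17, 42, 57, 77, 88, 102, 114
n = 114; position = n/2 = 57.
This falls in the class 45 – <50: L = 45, F = 42, f = 15, h = 5.
Median ≈ 45 + ((57 − 42) / 15) × 5 = 50.0000

50.00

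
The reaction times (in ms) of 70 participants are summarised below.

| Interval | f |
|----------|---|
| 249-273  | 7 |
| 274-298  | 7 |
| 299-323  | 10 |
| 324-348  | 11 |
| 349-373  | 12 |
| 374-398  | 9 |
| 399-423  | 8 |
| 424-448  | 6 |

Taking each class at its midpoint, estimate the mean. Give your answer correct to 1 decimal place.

Midpoints: 261, 286, 311, 336, 361, 386, 411, 436
Σfm = 7×261 + 7×286 + 10×311 + 11×336 + 12×361 + 9×386 + 8×411 + 6×436 = 24345
n = Σf = 70
Mean = 24345 / 70 = 347.7857

347.8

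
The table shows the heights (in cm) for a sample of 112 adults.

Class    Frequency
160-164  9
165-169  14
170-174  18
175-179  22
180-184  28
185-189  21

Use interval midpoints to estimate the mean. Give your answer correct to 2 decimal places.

Midpoints: 162, 167, 172, 177, 182, 187
Σfm = 9×162 + 14×167 + 18×172 + 22×177 + 28×182 + 21×187 = 19809
n = Σf = 112
Mean = 19809 / 112 = 176.8661

176.87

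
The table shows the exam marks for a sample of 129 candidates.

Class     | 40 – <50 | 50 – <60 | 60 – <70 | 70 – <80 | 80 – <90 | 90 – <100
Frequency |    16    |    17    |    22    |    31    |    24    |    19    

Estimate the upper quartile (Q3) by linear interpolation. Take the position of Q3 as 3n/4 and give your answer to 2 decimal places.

Cumulative frequencies: 16, 33, 55, 86, 110, 129
n = 129; position = 3n/4 = 96.75.
This falls in the class 80 – <90: L = 80, F = 86, f = 24, h = 10.
Upper quartile ≈ 80 + ((96.75 − 86) / 24) × 10 = 84.4792

84.48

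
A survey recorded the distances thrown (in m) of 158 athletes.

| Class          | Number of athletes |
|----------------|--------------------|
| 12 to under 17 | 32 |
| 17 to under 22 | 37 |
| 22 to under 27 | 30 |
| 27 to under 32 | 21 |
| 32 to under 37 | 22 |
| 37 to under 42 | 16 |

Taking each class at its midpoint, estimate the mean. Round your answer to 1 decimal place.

24.9

Midpoints: 14.5, 19.5, 24.5, 29.5, 34.5, 39.5
Σfm = 32×14.5 + 37×19.5 + 30×24.5 + 21×29.5 + 22×34.5 + 16×39.5 = 3931
n = Σf = 158
Mean = 3931 / 158 = 24.8797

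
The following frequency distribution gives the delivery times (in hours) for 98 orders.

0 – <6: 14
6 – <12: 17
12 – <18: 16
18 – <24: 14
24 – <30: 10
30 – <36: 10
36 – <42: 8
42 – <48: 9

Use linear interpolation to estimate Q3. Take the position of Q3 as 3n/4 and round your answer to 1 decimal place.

Cumulative frequencies: 14, 31, 47, 61, 71, 81, 89, 98
n = 98; position = 3n/4 = 73.5.
This falls in the class 30 – <36: L = 30, F = 71, f = 10, h = 6.
Upper quartile ≈ 30 + ((73.5 − 71) / 10) × 6 = 31.5000

31.5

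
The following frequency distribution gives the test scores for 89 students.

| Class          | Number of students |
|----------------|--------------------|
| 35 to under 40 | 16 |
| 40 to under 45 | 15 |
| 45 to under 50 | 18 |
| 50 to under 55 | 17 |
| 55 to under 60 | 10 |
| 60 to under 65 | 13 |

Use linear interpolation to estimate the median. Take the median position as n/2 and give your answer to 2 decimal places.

Cumulative frequencies: 16, 31, 49, 66, 76, 89
n = 89; position = n/2 = 44.5.
This falls in the class 45 to under 50: L = 45, F = 31, f = 18, h = 5.
Median ≈ 45 + ((44.5 − 31) / 18) × 5 = 48.7500

48.75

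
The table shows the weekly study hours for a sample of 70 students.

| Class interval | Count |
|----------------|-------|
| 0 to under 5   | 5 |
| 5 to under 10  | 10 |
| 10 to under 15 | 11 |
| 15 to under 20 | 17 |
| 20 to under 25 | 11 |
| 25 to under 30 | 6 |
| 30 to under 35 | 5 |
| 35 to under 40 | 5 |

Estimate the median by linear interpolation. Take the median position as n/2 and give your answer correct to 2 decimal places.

17.65

Cumulative frequencies: 5, 15, 26, 43, 54, 60, 65, 70
n = 70; position = n/2 = 35.
This falls in the class 15 to under 20: L = 15, F = 26, f = 17, h = 5.
Median ≈ 15 + ((35 − 26) / 17) × 5 = 17.6471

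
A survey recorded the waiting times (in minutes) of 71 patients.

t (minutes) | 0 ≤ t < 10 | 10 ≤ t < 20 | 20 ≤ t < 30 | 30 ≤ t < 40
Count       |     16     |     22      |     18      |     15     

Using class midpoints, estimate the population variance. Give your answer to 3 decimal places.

Midpoints: 5, 15, 25, 35
n = 71, Σfm = 1385, mean = 19.5070
Σfm² = 34975
Σf(m − x̄)² = Σfm² − (Σfm)²/n = 34975 − 1385²/71 = 7957.7465
Population variance = 7957.7465 / 71 = 112.0809

112.081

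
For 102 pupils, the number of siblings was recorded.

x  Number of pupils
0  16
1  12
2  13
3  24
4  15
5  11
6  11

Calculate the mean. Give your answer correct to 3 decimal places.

Values: 0, 1, 2, 3, 4, 5, 6
Σfx = 16×0 + 12×1 + 13×2 + 24×3 + 15×4 + 11×5 + 11×6 = 291
n = Σf = 102
Mean = 291 / 102 = 2.8529

2.853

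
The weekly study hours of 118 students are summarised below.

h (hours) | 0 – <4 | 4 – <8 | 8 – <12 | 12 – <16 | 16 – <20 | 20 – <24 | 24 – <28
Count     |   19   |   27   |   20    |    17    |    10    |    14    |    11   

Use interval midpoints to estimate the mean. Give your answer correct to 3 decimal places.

11.966

Midpoints: 2, 6, 10, 14, 18, 22, 26
Σfm = 19×2 + 27×6 + 20×10 + 17×14 + 10×18 + 14×22 + 11×26 = 1412
n = Σf = 118
Mean = 1412 / 118 = 11.9661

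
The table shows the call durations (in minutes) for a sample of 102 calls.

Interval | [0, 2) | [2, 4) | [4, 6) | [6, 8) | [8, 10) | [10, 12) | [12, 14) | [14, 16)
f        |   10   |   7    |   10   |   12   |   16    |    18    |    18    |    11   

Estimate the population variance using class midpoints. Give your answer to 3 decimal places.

18.182

Midpoints: 1, 3, 5, 7, 9, 11, 13, 15
n = 102, Σfm = 906, mean = 8.8824
Σfm² = 9902
Σf(m − x̄)² = Σfm² − (Σfm)²/n = 9902 − 906²/102 = 1854.5882
Population variance = 1854.5882 / 102 = 18.1822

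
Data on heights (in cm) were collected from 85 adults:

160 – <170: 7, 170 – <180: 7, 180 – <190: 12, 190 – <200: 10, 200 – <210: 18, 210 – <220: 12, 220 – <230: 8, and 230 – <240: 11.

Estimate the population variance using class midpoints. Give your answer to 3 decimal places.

435.654

Midpoints: 165, 175, 185, 195, 205, 215, 225, 235
n = 85, Σfm = 17205, mean = 202.4118
Σfm² = 3519525
Σf(m − x̄)² = Σfm² − (Σfm)²/n = 3519525 − 17205²/85 = 37030.5882
Population variance = 37030.5882 / 85 = 435.6540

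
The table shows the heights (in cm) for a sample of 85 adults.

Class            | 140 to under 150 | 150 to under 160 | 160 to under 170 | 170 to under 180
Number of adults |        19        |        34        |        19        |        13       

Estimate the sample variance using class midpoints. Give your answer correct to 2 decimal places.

97.68

Midpoints: 145, 155, 165, 175
n = 85, Σfm = 13435, mean = 158.0588
Σfm² = 2131725
Σf(m − x̄)² = Σfm² − (Σfm)²/n = 2131725 − 13435²/85 = 8204.7059
Sample variance = 8204.7059 / 84 = 97.6751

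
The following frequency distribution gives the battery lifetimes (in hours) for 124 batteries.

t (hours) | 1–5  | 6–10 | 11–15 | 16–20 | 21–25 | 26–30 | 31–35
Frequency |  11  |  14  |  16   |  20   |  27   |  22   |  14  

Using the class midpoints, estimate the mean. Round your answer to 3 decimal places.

Midpoints: 3, 8, 13, 18, 23, 28, 33
Σfm = 11×3 + 14×8 + 16×13 + 20×18 + 27×23 + 22×28 + 14×33 = 2412
n = Σf = 124
Mean = 2412 / 124 = 19.4516

19.452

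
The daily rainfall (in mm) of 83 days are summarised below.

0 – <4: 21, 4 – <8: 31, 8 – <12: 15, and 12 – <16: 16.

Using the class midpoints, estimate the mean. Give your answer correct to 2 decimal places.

7.25

Midpoints: 2, 6, 10, 14
Σfm = 21×2 + 31×6 + 15×10 + 16×14 = 602
n = Σf = 83
Mean = 602 / 83 = 7.2530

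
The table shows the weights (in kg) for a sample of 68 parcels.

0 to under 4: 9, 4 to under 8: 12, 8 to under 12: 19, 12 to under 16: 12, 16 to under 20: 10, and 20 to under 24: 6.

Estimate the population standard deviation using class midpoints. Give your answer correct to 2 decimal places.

5.90

Midpoints: 2, 6, 10, 14, 18, 22
n = 68, Σfm = 760, mean = 11.1765
Σfm² = 10864
Σf(m − x̄)² = Σfm² − (Σfm)²/n = 10864 − 760²/68 = 2369.8824
Population variance = 2369.8824 / 68 = 34.8512
Standard deviation = √34.8512 = 5.9035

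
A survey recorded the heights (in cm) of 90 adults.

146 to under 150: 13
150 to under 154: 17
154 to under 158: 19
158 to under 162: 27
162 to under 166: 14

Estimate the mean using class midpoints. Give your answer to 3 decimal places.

Midpoints: 148, 152, 156, 160, 164
Σfm = 13×148 + 17×152 + 19×156 + 27×160 + 14×164 = 14088
n = Σf = 90
Mean = 14088 / 90 = 156.5333

156.533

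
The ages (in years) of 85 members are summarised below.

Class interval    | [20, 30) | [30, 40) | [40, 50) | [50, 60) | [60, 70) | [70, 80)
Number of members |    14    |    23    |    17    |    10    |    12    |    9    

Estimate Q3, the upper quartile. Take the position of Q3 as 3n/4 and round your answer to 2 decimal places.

59.75

Cumulative frequencies: 14, 37, 54, 64, 76, 85
n = 85; position = 3n/4 = 63.75.
This falls in the class [50, 60): L = 50, F = 54, f = 10, h = 10.
Upper quartile ≈ 50 + ((63.75 − 54) / 10) × 10 = 59.7500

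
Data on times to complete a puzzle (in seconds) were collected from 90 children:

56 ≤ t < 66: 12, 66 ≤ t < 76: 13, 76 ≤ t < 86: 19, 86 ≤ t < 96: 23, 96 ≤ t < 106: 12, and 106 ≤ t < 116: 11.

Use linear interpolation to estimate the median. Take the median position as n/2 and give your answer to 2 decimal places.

86.43

Cumulative frequencies: 12, 25, 44, 67, 79, 90
n = 90; position = n/2 = 45.
This falls in the class 86 ≤ t < 96: L = 86, F = 44, f = 23, h = 10.
Median ≈ 86 + ((45 − 44) / 23) × 10 = 86.4348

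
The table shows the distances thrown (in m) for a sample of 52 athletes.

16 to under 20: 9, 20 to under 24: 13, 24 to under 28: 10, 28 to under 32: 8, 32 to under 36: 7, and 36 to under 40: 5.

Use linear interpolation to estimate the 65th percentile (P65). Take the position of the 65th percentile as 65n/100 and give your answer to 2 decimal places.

Cumulative frequencies: 9, 22, 32, 40, 47, 52
n = 52; position = 65n/100 = 33.8.
This falls in the class 28 to under 32: L = 28, F = 32, f = 8, h = 4.
65th percentile ≈ 28 + ((33.8 − 32) / 8) × 4 = 28.9000

28.90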